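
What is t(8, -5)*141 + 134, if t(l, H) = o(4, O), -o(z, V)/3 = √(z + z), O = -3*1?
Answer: 134 - 846*√2 ≈ -1062.4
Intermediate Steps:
O = -3
o(z, V) = -3*√2*√z (o(z, V) = -3*√(z + z) = -3*√2*√z)
t(l, H) = -6*√2 (t(l, H) = -3*√2*√4 = -3*√2*2 = -6*√2)
t(8, -5)*141 + 134 = -6*√2*141 + 134 = -846*√2 + 134 = 134 - 846*√2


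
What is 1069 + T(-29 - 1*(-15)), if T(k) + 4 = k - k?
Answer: 1065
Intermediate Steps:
T(k) = -4 (T(k) = -4 + (k - k) = -4 + 0 = -4)
1069 + T(-29 - 1*(-15)) = 1069 - 4 = 1065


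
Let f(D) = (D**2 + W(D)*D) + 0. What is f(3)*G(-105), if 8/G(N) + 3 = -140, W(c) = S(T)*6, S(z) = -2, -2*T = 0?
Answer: 216/143 ≈ 1.5105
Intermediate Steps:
T = 0 (T = -1/2*0 = 0)
W(c) = -12 (W(c) = -2*6 = -12)
G(N) = -8/143 (G(N) = 8/(-3 - 140) = 8/(-143) = 8*(-1/143) = -8/143)
f(D) = D**2 - 12*D (f(D) = (D**2 - 12*D) + 0 = D**2 - 12*D)
f(3)*G(-105) = (3*(-12 + 3))*(-8/143) = (3*(-9))*(-8/143) = -27*(-8/143) = 216/143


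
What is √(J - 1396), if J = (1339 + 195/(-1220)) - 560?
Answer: I*√9185807/122 ≈ 24.843*I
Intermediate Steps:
J = 190037/244 (J = (1339 + 195*(-1/1220)) - 560 = (1339 - 39/244) - 560 = 326677/244 - 560 = 190037/244 ≈ 778.84)
√(J - 1396) = √(190037/244 - 1396) = √(-150587/244) = I*√9185807/122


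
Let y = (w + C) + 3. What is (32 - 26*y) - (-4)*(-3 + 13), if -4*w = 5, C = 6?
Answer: -259/2 ≈ -129.50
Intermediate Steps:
w = -5/4 (w = -¼*5 = -5/4 ≈ -1.2500)
y = 31/4 (y = (-5/4 + 6) + 3 = 19/4 + 3 = 31/4 ≈ 7.7500)
(32 - 26*y) - (-4)*(-3 + 13) = (32 - 26*31/4) - (-4)*(-3 + 13) = (32 - 403/2) - (-4)*10 = -339/2 - 1*(-40) = -339/2 + 40 = -259/2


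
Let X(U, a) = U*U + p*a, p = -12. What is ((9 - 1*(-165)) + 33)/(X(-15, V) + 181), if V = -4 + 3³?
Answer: 207/130 ≈ 1.5923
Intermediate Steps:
V = 23 (V = -4 + 27 = 23)
X(U, a) = U² - 12*a (X(U, a) = U*U - 12*a = U² - 12*a)
((9 - 1*(-165)) + 33)/(X(-15, V) + 181) = ((9 - 1*(-165)) + 33)/(((-15)² - 12*23) + 181) = ((9 + 165) + 33)/((225 - 276) + 181) = (174 + 33)/(-51 + 181) = 207/130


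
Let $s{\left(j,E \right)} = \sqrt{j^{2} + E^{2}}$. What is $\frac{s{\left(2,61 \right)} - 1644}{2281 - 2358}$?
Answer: $\frac{1644}{77} - \frac{5 \sqrt{149}}{77} \approx 20.558$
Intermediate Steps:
$s{\left(j,E \right)} = \sqrt{E^{2} + j^{2}}$
$\frac{s{\left(2,61 \right)} - 1644}{2281 - 2358} = \frac{\sqrt{61^{2} + 2^{2}} - 1644}{2281 - 2358} = \frac{\sqrt{3721 + 4} - 1644}{-77} = \left(\sqrt{3725} - 1644\right) \left(- \frac{1}{77}\right) = \left(5 \sqrt{149} - 1644\right) \left(- \frac{1}{77}\right) = \left(-1644 + 5 \sqrt{149}\right) \left(- \frac{1}{77}\right) = \frac{1644}{77} - \frac{5 \sqrt{149}}{77}$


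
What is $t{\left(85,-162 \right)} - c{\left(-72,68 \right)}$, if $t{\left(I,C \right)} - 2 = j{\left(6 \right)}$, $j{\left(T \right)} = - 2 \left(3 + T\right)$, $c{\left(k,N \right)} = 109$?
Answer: $-125$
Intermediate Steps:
$j{\left(T \right)} = -6 - 2 T$
$t{\left(I,C \right)} = -16$ ($t{\left(I,C \right)} = 2 - 18 = -16$)
$t{\left(85,-162 \right)} - c{\left(-72,68 \right)} = -16 - 109 = -125$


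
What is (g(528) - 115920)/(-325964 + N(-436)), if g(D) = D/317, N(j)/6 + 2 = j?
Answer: 2296632/6510229 ≈ 0.35277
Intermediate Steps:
N(j) = -12 + 6*j
g(D) = D/317 (g(D) = D*(1/317) = D/317)
(g(528) - 115920)/(-325964 + N(-436)) = ((1/317)*528 - 115920)/(-325964 + (-12 + 6*(-436))) = (528/317 - 115920)/(-325964 + (-12 - 2616)) = -36746112/(317*(-325964 - 2628)) = -36746112/317/(-328592) = -36746112/317*(-1/328592) = 2296632/6510229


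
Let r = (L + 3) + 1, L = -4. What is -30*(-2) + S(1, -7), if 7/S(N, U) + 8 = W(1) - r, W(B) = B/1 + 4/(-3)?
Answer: 1479/25 ≈ 59.160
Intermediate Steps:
W(B) = -4/3 + B (W(B) = B*1 + 4*(-1/3) = B - 4/3 = -4/3 + B)
r = 0 (r = (-4 + 3) + 1 = -1 + 1 = 0)
S(N, U) = -21/25 (S(N, U) = 7/(-8 + ((-4/3 + 1) - 1*0)) = 7/(-8 + (-1/3 + 0)) = 7/(-8 - 1/3) = 7/(-25/3) = 7*(-3/25) = -21/25)
-30*(-2) + S(1, -7) = -30*(-2) - 21/25 = 60 - 21/25 = 1479/25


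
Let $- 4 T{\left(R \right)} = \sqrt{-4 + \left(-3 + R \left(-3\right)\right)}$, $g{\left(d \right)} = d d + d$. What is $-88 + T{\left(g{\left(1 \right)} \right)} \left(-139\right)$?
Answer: $-88 + \frac{139 i \sqrt{13}}{4} \approx -88.0 + 125.29 i$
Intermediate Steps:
$g{\left(d \right)} = d + d^{2}$ ($g{\left(d \right)} = d^{2} + d = d + d^{2}$)
$T{\left(R \right)} = - \frac{\sqrt{-7 - 3 R}}{4}$ ($T{\left(R \right)} = - \frac{\sqrt{-4 + \left(-3 + R \left(-3\right)\right)}}{4} = - \frac{\sqrt{-4 - \left(3 + 3 R\right)}}{4} = - \frac{\sqrt{-7 - 3 R}}{4}$)
$-88 + T{\left(g{\left(1 \right)} \right)} \left(-139\right) = -88 + - \frac{\sqrt{-7 - 3 \cdot 1 \left(1 + 1\right)}}{4} \left(-139\right) = -88 + - \frac{\sqrt{-7 - 3 \cdot 1 \cdot 2}}{4} \left(-139\right) = -88 + - \frac{\sqrt{-7 - 6}}{4} \left(-139\right) = -88 + - \frac{\sqrt{-13}}{4} \left(-139\right) = -88 + - \frac{i \sqrt{13}}{4} \left(-139\right) = -88 + \frac{139 i \sqrt{13}}{4}$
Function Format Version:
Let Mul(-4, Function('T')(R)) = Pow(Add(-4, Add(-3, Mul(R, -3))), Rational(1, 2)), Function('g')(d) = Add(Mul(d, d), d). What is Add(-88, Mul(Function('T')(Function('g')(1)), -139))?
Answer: Add(-88, Mul(Rational(139, 4), I, Pow(13, Rational(1, 2)))) ≈ Add(-88.000, Mul(125.29, I))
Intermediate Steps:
Function('g')(d) = Add(d, Pow(d, 2)) (Function('g')(d) = Add(Pow(d, 2), d) = Add(d, Pow(d, 2)))
Function('T')(R) = Mul(Rational(-1, 4), Pow(Add(-7, Mul(-3, R)), Rational(1, 2))) (Function('T')(R) = Mul(Rational(-1, 4), Pow(Add(-4, Add(-3, Mul(R, -3))), Rational(1, 2))) = Mul(Rational(-1, 4), Pow(Add(-4, Add(-3, Mul(-3, R))), Rational(1, 2))) = Mul(Rational(-1, 4), Pow(Add(-7, Mul(-3, R)), Rational(1, 2))))
Add(-88, Mul(Function('T')(Function('g')(1)), -139)) = Add(-88, Mul(Mul(Rational(-1, 4), Pow(Add(-7, Mul(-3, Mul(1, Add(1, 1)))), Rational(1, 2))), -139)) = Add(-88, Mul(Mul(Rational(-1, 4), Pow(Add(-7, Mul(-3, Mul(1, 2))), Rational(1, 2))), -139)) = Add(-88, Mul(Mul(Rational(-1, 4), Pow(Add(-7, Mul(-3, 2)), Rational(1, 2))), -139)) = Add(-88, Mul(Mul(Rational(-1, 4), Pow(Add(-7, -6), Rational(1, 2))), -139)) = Add(-88, Mul(Mul(Rational(-1, 4), Pow(-13, Rational(1, 2))), -139)) = Add(-88, Mul(Mul(Rational(-1, 4), Mul(I, Pow(13, Rational(1, 2)))), -139)) = Add(-88, Mul(Mul(Rational(-1, 4), I, Pow(13, Rational(1, 2))), -139)) = Add(-88, Mul(Rational(139, 4), I, Pow(13, Rational(1, 2))))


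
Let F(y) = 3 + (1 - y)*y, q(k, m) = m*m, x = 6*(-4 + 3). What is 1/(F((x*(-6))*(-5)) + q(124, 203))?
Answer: 1/8632 ≈ 0.00011585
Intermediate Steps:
x = -6 (x = 6*(-1) = -6)
q(k, m) = m²
F(y) = 3 + y*(1 - y)
1/(F((x*(-6))*(-5)) + q(124, 203)) = 1/((3 - 6*(-6)*(-5) - (-6*(-6)*(-5))²) + 203²) = 1/((3 + 36*(-5) - (36*(-5))²) + 41209) = 1/((3 - 180 - 1*(-180)²) + 41209) = 1/((3 - 180 - 1*32400) + 41209) = 1/((3 - 180 - 32400) + 41209) = 1/(-32577 + 41209) = 1/8632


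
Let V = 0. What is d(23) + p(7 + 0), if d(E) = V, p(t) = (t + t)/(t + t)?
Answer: 1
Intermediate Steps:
p(t) = 1 (p(t) = (2*t)/((2*t)) = (2*t)*(1/(2*t)) = 1)
d(E) = 0
d(23) + p(7 + 0) = 0 + 1 = 1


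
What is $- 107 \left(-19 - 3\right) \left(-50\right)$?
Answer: $-117700$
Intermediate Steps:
$- 107 \left(-19 - 3\right) \left(-50\right) = \left(-107\right) \left(-22\right) \left(-50\right) = 2354 \left(-50\right) = -117700$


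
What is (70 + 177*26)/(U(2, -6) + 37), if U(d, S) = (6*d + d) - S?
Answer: 4672/57 ≈ 81.965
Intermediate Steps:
U(d, S) = -S + 7*d (U(d, S) = 7*d - S = -S + 7*d)
(70 + 177*26)/(U(2, -6) + 37) = (70 + 177*26)/((-1*(-6) + 7*2) + 37) = (70 + 4602)/((6 + 14) + 37) = 4672/(20 + 37) = 4672/57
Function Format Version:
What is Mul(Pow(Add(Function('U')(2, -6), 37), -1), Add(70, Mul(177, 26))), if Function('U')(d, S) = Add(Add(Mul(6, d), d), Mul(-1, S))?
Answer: Rational(4672, 57) ≈ 81.965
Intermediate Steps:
Function('U')(d, S) = Add(Mul(-1, S), Mul(7, d)) (Function('U')(d, S) = Add(Mul(7, d), Mul(-1, S)) = Add(Mul(-1, S), Mul(7, d)))
Mul(Pow(Add(Function('U')(2, -6), 37), -1), Add(70, Mul(177, 26))) = Mul(Pow(Add(Add(Mul(-1, -6), Mul(7, 2)), 37), -1), Add(70, Mul(177, 26))) = Mul(Pow(Add(Add(6, 14), 37), -1), Add(70, 4602)) = Mul(Pow(Add(20, 37), -1), 4672) = Mul(Pow(57, -1), 4672) = Mul(Rational(1, 57), 4672) = Rational(4672, 57)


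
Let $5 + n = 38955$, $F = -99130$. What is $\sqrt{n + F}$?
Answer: $2 i \sqrt{15045} \approx 245.32 i$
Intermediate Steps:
$n = 38950$ ($n = -5 + 38955 = 38950$)
$\sqrt{n + F} = \sqrt{38950 - 99130} = \sqrt{-60180} = 2 i \sqrt{15045}$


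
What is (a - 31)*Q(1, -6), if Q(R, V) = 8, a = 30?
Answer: -8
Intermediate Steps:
(a - 31)*Q(1, -6) = (30 - 31)*8 = -1*8 = -8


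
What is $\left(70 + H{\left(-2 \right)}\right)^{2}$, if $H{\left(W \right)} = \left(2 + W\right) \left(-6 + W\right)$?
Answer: $4900$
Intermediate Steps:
$H{\left(W \right)} = \left(-6 + W\right) \left(2 + W\right)$
$\left(70 + H{\left(-2 \right)}\right)^{2} = \left(70 - \left(4 - 4\right)\right)^{2} = \left(70 + \left(-12 + 4 + 8\right)\right)^{2} = \left(70 + 0\right)^{2} = 70^{2} = 4900$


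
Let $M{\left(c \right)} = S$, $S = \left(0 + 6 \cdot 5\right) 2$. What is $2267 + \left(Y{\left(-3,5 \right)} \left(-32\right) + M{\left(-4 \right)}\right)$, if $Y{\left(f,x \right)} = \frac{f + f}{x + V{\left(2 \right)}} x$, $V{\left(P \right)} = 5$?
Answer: $2423$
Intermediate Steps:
$Y{\left(f,x \right)} = \frac{2 f x}{5 + x}$ ($Y{\left(f,x \right)} = \frac{f + f}{x + 5} x = \frac{2 f}{5 + x} x = \frac{2 f x}{5 + x}$)
$S = 60$ ($S = \left(0 + 30\right) 2 = 30 \cdot 2 = 60$)
$M{\left(c \right)} = 60$
$2267 + \left(Y{\left(-3,5 \right)} \left(-32\right) + M{\left(-4 \right)}\right) = 2267 + \left(2 \left(-3\right) 5 \frac{1}{5 + 5} \left(-32\right) + 60\right) = 2267 + \left(2 \left(-3\right) 5 \cdot \frac{1}{10} \left(-32\right) + 60\right) = 2267 + \left(\left(-3\right) \left(-32\right) + 60\right) = 2267 + \left(96 + 60\right) = 2267 + 156 = 2423$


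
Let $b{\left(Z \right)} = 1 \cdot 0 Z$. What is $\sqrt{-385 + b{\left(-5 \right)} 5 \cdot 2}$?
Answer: $i \sqrt{385} \approx 19.621 i$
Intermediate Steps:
$b{\left(Z \right)} = 0$ ($b{\left(Z \right)} = 0 Z = 0$)
$\sqrt{-385 + b{\left(-5 \right)} 5 \cdot 2} = \sqrt{-385 + 0 \cdot 5 \cdot 2} = \sqrt{-385 + 0 \cdot 2} = \sqrt{-385 + 0} = \sqrt{-385} = i \sqrt{385}$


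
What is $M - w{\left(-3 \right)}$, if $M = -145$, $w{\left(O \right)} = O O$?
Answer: $-154$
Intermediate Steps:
$w{\left(O \right)} = O^{2}$
$M - w{\left(-3 \right)} = -145 - \left(-3\right)^{2} = -145 - 9 = -154$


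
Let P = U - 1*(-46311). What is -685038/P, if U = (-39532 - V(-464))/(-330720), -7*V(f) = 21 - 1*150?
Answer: -1585890371520/107212094293 ≈ -14.792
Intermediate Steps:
V(f) = 129/7 (V(f) = -(21 - 1*150)/7 = -(21 - 150)/7 = -1/7*(-129) = 129/7)
U = 276853/2315040 (U = (-39532 - 1*129/7)/(-330720) = (-39532 - 129/7)*(-1/330720) = -276853/7*(-1/330720) = 276853/2315040 ≈ 0.11959)
P = 107212094293/2315040 (P = 276853/2315040 - 1*(-46311) = 276853/2315040 + 46311 = 107212094293/2315040 ≈ 46311.)
-685038/P = -685038/107212094293/2315040 = -685038*2315040/107212094293 = -1585890371520/107212094293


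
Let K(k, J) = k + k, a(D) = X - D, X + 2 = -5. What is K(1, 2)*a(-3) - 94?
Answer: -102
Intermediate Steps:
X = -7 (X = -2 - 5 = -7)
a(D) = -7 - D
K(k, J) = 2*k
K(1, 2)*a(-3) - 94 = (2*1)*(-7 - 1*(-3)) - 94 = 2*(-7 + 3) - 94 = 2*(-4) - 94 = -8 - 94 = -102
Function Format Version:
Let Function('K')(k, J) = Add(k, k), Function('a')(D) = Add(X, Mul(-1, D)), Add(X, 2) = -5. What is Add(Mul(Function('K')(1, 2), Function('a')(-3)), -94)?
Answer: -102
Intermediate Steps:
X = -7 (X = Add(-2, -5) = -7)
Function('a')(D) = Add(-7, Mul(-1, D))
Function('K')(k, J) = Mul(2, k)
Add(Mul(Function('K')(1, 2), Function('a')(-3)), -94) = Add(Mul(Mul(2, 1), Add(-7, Mul(-1, -3))), -94) = Add(Mul(2, Add(-7, 3)), -94) = Add(Mul(2, -4), -94) = Add(-8, -94) = -102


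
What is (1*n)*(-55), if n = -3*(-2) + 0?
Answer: -330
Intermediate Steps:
n = 6 (n = 6 + 0 = 6)
(1*n)*(-55) = (1*6)*(-55) = 6*(-55) = -330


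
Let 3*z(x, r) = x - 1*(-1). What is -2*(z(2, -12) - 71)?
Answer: 140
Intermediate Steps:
z(x, r) = ⅓ + x/3 (z(x, r) = (x - 1*(-1))/3 = (x + 1)/3 = (1 + x)/3 = ⅓ + x/3)
-2*(z(2, -12) - 71) = -2*((⅓ + (⅓)*2) - 71) = -2*((⅓ + ⅔) - 71) = -2*(1 - 71) = -2*(-70) = 140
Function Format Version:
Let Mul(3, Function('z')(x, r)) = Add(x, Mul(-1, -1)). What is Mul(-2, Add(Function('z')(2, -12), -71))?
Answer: 140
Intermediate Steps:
Function('z')(x, r) = Add(Rational(1, 3), Mul(Rational(1, 3), x)) (Function('z')(x, r) = Mul(Rational(1, 3), Add(x, Mul(-1, -1))) = Mul(Rational(1, 3), Add(x, 1)) = Mul(Rational(1, 3), Add(1, x)) = Add(Rational(1, 3), Mul(Rational(1, 3), x)))
Mul(-2, Add(Function('z')(2, -12), -71)) = Mul(-2, Add(Add(Rational(1, 3), Mul(Rational(1, 3), 2)), -71)) = Mul(-2, Add(Add(Rational(1, 3), Rational(2, 3)), -71)) = Mul(-2, Add(1, -71)) = Mul(-2, -70) = 140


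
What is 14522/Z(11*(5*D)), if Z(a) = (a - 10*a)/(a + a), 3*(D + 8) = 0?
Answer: -29044/9 ≈ -3227.1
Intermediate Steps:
D = -8 (D = -8 + (⅓)*0 = -8 + 0 = -8)
Z(a) = -9/2 (Z(a) = (-9*a)/((2*a)) = (-9*a)*(1/(2*a)) = -9/2)
14522/Z(11*(5*D)) = 14522/(-9/2) = 14522*(-2/9) = -29044/9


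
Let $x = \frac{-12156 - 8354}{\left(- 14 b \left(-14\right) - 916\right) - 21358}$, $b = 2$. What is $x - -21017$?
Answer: $\frac{32851036}{1563} \approx 21018.0$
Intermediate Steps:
$x = \frac{1465}{1563}$ ($x = \frac{-12156 - 8354}{\left(\left(-14\right) 2 \left(-14\right) - 916\right) - 21358} = - \frac{20510}{\left(\left(-28\right) \left(-14\right) - 916\right) - 21358} = - \frac{20510}{\left(392 - 916\right) - 21358} = - \frac{20510}{-524 - 21358} = - \frac{20510}{-21882} = \left(-20510\right) \left(- \frac{1}{21882}\right) = \frac{1465}{1563} \approx 0.9373$)
$x - -21017 = \frac{1465}{1563} - -21017 = \frac{1465}{1563} + 21017 = \frac{32851036}{1563}$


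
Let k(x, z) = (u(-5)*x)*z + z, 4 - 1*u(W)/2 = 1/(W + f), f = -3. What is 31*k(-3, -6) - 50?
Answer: 8735/2 ≈ 4367.5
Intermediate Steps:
u(W) = 8 - 2/(-3 + W) (u(W) = 8 - 2/(W - 3) = 8 - 2/(-3 + W))
k(x, z) = z + 33*x*z/4 (k(x, z) = ((2*(-13 + 4*(-5))/(-3 - 5))*x)*z + z = ((2*(-13 - 20)/(-8))*x)*z + z = ((2*(-⅛)*(-33))*x)*z + z = (33*x/4)*z + z = 33*x*z/4 + z = z + 33*x*z/4)
31*k(-3, -6) - 50 = 31*((¼)*(-6)*(4 + 33*(-3))) - 50 = 31*((¼)*(-6)*(4 - 99)) - 50 = 31*((¼)*(-6)*(-95)) - 50 = 31*(285/2) - 50 = 8835/2 - 50 = 8735/2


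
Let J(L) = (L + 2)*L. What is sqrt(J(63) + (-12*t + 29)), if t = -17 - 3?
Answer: 2*sqrt(1091) ≈ 66.061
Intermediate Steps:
J(L) = L*(2 + L) (J(L) = (2 + L)*L = L*(2 + L))
t = -20
sqrt(J(63) + (-12*t + 29)) = sqrt(63*(2 + 63) + (-12*(-20) + 29)) = sqrt(63*65 + (240 + 29)) = sqrt(4095 + 269) = sqrt(4364) = 2*sqrt(1091)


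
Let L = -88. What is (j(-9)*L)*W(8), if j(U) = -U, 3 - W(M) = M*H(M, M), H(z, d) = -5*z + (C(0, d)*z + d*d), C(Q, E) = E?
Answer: 555192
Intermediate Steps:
H(z, d) = d**2 - 5*z + d*z (H(z, d) = -5*z + (d*z + d*d) = -5*z + (d*z + d**2) = -5*z + (d**2 + d*z) = d**2 - 5*z + d*z)
W(M) = 3 - M*(-5*M + 2*M**2) (W(M) = 3 - M*(M**2 - 5*M + M*M) = 3 - M*(M**2 - 5*M + M**2) = 3 - M*(-5*M + 2*M**2))
(j(-9)*L)*W(8) = (-1*(-9)*(-88))*(3 - 1*8**2*(-5 + 2*8)) = (9*(-88))*(3 - 1*64*(-5 + 16)) = -792*(3 - 1*64*11) = -792*(3 - 704) = -792*(-701) = 555192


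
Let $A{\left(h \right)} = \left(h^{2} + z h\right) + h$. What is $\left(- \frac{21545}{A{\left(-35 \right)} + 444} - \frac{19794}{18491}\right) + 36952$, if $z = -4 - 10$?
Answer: $\frac{1450845082517}{39274884} \approx 36941.0$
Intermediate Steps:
$z = -14$ ($z = -4 - 10 = -14$)
$A{\left(h \right)} = h^{2} - 13 h$ ($A{\left(h \right)} = \left(h^{2} - 14 h\right) + h = h^{2} - 13 h$)
$\left(- \frac{21545}{A{\left(-35 \right)} + 444} - \frac{19794}{18491}\right) + 36952 = \left(- \frac{21545}{- 35 \left(-13 - 35\right) + 444} - \frac{19794}{18491}\right) + 36952 = \left(- \frac{21545}{\left(-35\right) \left(-48\right) + 444} - \frac{19794}{18491}\right) + 36952 = \left(- \frac{21545}{1680 + 444} - \frac{19794}{18491}\right) + 36952 = \left(- \frac{21545}{2124} - \frac{19794}{18491}\right) + 36952 = - \frac{440431051}{39274884} + 36952 = \frac{1450845082517}{39274884}$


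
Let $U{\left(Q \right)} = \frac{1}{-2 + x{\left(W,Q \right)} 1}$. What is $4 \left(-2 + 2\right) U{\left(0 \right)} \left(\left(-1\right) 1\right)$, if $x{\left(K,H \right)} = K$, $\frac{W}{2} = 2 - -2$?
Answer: $0$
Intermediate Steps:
$W = 8$ ($W = 2 \left(2 - -2\right) = 2 \left(2 + 2\right) = 2 \cdot 4 = 8$)
$U{\left(Q \right)} = \frac{1}{6}$ ($U{\left(Q \right)} = \frac{1}{-2 + 8 \cdot 1} = \frac{1}{-2 + 8} = \frac{1}{6}$)
$4 \left(-2 + 2\right) U{\left(0 \right)} \left(\left(-1\right) 1\right) = 4 \left(-2 + 2\right) \frac{1}{6} \left(\left(-1\right) 1\right) = 4 \cdot 0 \cdot \frac{1}{6} \left(-1\right) = 0 \cdot \frac{1}{6} \left(-1\right) = 0 \left(-1\right) = 0$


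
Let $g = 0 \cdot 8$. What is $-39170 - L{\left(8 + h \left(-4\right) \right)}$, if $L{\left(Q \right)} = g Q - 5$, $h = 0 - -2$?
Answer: $-39165$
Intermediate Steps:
$g = 0$
$h = 2$ ($h = 0 + 2 = 2$)
$L{\left(Q \right)} = -5$ ($L{\left(Q \right)} = 0 Q - 5 = 0 - 5 = -5$)
$-39170 - L{\left(8 + h \left(-4\right) \right)} = -39170 - -5 = -39170 + 5 = -39165$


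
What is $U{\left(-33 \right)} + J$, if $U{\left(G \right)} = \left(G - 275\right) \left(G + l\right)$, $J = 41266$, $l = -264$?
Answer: $132742$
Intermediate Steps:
$U{\left(G \right)} = \left(-275 + G\right) \left(-264 + G\right)$ ($U{\left(G \right)} = \left(G - 275\right) \left(G - 264\right) = \left(-275 + G\right) \left(-264 + G\right)$)
$U{\left(-33 \right)} + J = \left(72600 + \left(-33\right)^{2} - -17787\right) + 41266 = \left(72600 + 1089 + 17787\right) + 41266 = 91476 + 41266 = 132742$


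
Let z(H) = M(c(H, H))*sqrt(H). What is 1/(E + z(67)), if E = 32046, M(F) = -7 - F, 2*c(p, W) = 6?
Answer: 16023/513469708 + 5*sqrt(67)/513469708 ≈ 3.1285e-5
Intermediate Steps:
c(p, W) = 3 (c(p, W) = (1/2)*6 = 3)
z(H) = -10*sqrt(H) (z(H) = (-7 - 1*3)*sqrt(H) = (-7 - 3)*sqrt(H) = -10*sqrt(H))
1/(E + z(67)) = 1/(32046 - 10*sqrt(67))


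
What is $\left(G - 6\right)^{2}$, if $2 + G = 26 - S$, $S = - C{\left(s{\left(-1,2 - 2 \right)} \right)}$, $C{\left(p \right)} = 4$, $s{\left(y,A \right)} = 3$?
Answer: $484$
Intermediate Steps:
$S = -4$ ($S = \left(-1\right) 4 = -4$)
$G = 28$ ($G = -2 + \left(26 - -4\right) = -2 + \left(26 + 4\right) = -2 + 30 = 28$)
$\left(G - 6\right)^{2} = \left(28 - 6\right)^{2} = 22^{2} = 484$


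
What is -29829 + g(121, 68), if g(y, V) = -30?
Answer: -29859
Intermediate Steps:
-29829 + g(121, 68) = -29829 - 30 = -29859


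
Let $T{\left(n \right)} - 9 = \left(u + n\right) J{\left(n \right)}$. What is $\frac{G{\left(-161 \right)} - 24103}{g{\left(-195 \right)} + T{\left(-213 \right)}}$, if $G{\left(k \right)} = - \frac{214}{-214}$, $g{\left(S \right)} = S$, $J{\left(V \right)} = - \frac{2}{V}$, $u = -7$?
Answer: $\frac{2566863}{20029} \approx 128.16$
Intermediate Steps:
$T{\left(n \right)} = 9 - \frac{2 \left(-7 + n\right)}{n}$ ($T{\left(n \right)} = 9 + \left(-7 + n\right) \left(- \frac{2}{n}\right) = 9 - \frac{2 \left(-7 + n\right)}{n}$)
$G{\left(k \right)} = 1$ ($G{\left(k \right)} = \left(-214\right) \left(- \frac{1}{214}\right) = 1$)
$\frac{G{\left(-161 \right)} - 24103}{g{\left(-195 \right)} + T{\left(-213 \right)}} = \frac{1 - 24103}{-195 + \left(7 + \frac{14}{-213}\right)} = - \frac{24102}{-195 + \left(7 + 14 \left(- \frac{1}{213}\right)\right)} = - \frac{24102}{-195 + \left(7 - \frac{14}{213}\right)} = - \frac{24102}{-195 + \frac{1477}{213}} = - \frac{24102}{- \frac{40058}{213}} = \left(-24102\right) \left(- \frac{213}{40058}\right) = \frac{2566863}{20029}$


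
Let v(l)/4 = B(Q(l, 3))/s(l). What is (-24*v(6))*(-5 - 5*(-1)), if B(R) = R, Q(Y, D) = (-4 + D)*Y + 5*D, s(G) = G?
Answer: 0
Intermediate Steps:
Q(Y, D) = 5*D + Y*(-4 + D) (Q(Y, D) = Y*(-4 + D) + 5*D = 5*D + Y*(-4 + D))
v(l) = 4*(15 - l)/l (v(l) = 4*((-4*l + 5*3 + 3*l)/l) = 4*((-4*l + 15 + 3*l)/l) = 4*((15 - l)/l) = 4*(15 - l)/l)
(-24*v(6))*(-5 - 5*(-1)) = (-24*(-4 + 60/6))*(-5 - 5*(-1)) = (-24*(-4 + 60*(⅙)))*(-5 + 5) = -24*(-4 + 10)*0 = -24*6*0 = -144*0 = 0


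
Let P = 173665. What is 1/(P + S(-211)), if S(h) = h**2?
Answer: 1/218186 ≈ 4.5832e-6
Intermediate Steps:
1/(P + S(-211)) = 1/(173665 + (-211)**2) = 1/(173665 + 44521) = 1/218186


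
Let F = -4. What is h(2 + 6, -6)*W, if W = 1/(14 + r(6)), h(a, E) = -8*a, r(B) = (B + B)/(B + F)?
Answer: -16/5 ≈ -3.2000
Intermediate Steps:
r(B) = 2*B/(-4 + B) (r(B) = (B + B)/(B - 4) = (2*B)/(-4 + B) = 2*B/(-4 + B))
W = 1/20 (W = 1/(14 + 2*6/(-4 + 6)) = 1/(14 + 2*6/2) = 1/(14 + 2*6*(1/2)) = 1/(14 + 6) = 1/20 ≈ 0.050000)
h(2 + 6, -6)*W = -8*(2 + 6)*(1/20) = -8*8*(1/20) = -64*1/20 = -16/5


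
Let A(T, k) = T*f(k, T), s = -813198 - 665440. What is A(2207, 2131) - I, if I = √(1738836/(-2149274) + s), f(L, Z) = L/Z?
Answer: 2131 - 8*I*√26681221326098467/1074637 ≈ 2131.0 - 1216.0*I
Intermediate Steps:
s = -1478638
I = 8*I*√26681221326098467/1074637 (I = √(1738836/(-2149274) - 1478638) = √(1738836*(-1/2149274) - 1478638) = √(-869418/1074637 - 1478638) = √(-1588999973824/1074637) = 8*I*√26681221326098467/1074637 ≈ 1216.0*I)
A(T, k) = k (A(T, k) = T*(k/T) = k)
A(2207, 2131) - I = 2131 - 8*I*√26681221326098467/1074637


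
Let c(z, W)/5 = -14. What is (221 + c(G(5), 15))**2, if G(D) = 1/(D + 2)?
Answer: 22801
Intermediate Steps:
G(D) = 1/(2 + D)
c(z, W) = -70 (c(z, W) = 5*(-14) = -70)
(221 + c(G(5), 15))**2 = (221 - 70)**2 = 151**2 = 22801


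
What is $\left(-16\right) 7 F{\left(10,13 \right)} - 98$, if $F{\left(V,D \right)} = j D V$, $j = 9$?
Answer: $-131138$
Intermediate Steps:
$F{\left(V,D \right)} = 9 D V$
$\left(-16\right) 7 F{\left(10,13 \right)} - 98 = \left(-16\right) 7 \cdot 9 \cdot 13 \cdot 10 - 98 = \left(-112\right) 1170 - 98 = -131040 - 98 = -131138$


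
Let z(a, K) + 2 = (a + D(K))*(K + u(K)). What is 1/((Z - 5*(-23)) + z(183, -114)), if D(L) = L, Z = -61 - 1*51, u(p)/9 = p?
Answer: -1/78659 ≈ -1.2713e-5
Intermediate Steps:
u(p) = 9*p
Z = -112 (Z = -61 - 51 = -112)
z(a, K) = -2 + 10*K*(K + a) (z(a, K) = -2 + (a + K)*(K + 9*K) = -2 + (K + a)*(10*K) = -2 + 10*K*(K + a))
1/((Z - 5*(-23)) + z(183, -114)) = 1/((-112 - 5*(-23)) + (-2 + 10*(-114)**2 + 10*(-114)*183)) = 1/((-112 + 115) + (-2 + 10*12996 - 208620)) = 1/(3 + (-2 + 129960 - 208620)) = 1/(3 - 78662) = 1/(-78659) = -1/78659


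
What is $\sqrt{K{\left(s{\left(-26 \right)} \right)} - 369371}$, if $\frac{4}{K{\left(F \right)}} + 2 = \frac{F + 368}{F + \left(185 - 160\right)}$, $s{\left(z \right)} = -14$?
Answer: $\frac{i \sqrt{2544595906}}{83} \approx 607.76 i$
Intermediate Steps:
$K{\left(F \right)} = \frac{4}{-2 + \frac{368 + F}{25 + F}}$ ($K{\left(F \right)} = \frac{4}{-2 + \frac{F + 368}{F + \left(185 - 160\right)}} = \frac{4}{-2 + \frac{368 + F}{F + \left(185 - 160\right)}} = \frac{4}{-2 + \frac{368 + F}{F + 25}} = \frac{4}{-2 + \frac{368 + F}{25 + F}}$)
$\sqrt{K{\left(s{\left(-26 \right)} \right)} - 369371} = \sqrt{\frac{4 \left(-25 - -14\right)}{-318 - 14} - 369371} = \sqrt{\frac{4 \left(-25 + 14\right)}{-332} - 369371} = \sqrt{4 \left(- \frac{1}{332}\right) \left(-11\right) - 369371} = \sqrt{\frac{11}{83} - 369371} = \sqrt{- \frac{30657782}{83}} = \frac{i \sqrt{2544595906}}{83}$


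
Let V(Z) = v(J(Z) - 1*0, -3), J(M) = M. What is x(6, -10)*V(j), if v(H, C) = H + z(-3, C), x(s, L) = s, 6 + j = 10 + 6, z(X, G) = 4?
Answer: 84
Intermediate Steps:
j = 10 (j = -6 + (10 + 6) = -6 + 16 = 10)
v(H, C) = 4 + H (v(H, C) = H + 4 = 4 + H)
V(Z) = 4 + Z (V(Z) = 4 + (Z - 1*0) = 4 + (Z + 0) = 4 + Z)
x(6, -10)*V(j) = 6*(4 + 10) = 6*14 = 84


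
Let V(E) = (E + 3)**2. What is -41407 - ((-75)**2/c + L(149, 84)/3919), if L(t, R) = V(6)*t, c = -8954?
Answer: -1453087712933/35090726 ≈ -41409.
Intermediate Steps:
V(E) = (3 + E)**2
L(t, R) = 81*t (L(t, R) = (3 + 6)**2*t = 9**2*t = 81*t)
-41407 - ((-75)**2/c + L(149, 84)/3919) = -41407 - ((-75)**2/(-8954) + (81*149)/3919) = -41407 - (5625*(-1/8954) + 12069*(1/3919)) = -41407 - (-5625/8954 + 12069/3919) = -41407 - 1*86021451/35090726 = -41407 - 86021451/35090726 = -1453087712933/35090726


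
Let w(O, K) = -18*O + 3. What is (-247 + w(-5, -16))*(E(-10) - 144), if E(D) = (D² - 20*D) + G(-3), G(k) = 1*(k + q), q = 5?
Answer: -24332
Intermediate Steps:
G(k) = 5 + k (G(k) = 1*(k + 5) = 1*(5 + k) = 5 + k)
w(O, K) = 3 - 18*O
E(D) = 2 + D² - 20*D (E(D) = (D² - 20*D) + (5 - 3) = (D² - 20*D) + 2 = 2 + D² - 20*D)
(-247 + w(-5, -16))*(E(-10) - 144) = (-247 + (3 - 18*(-5)))*((2 + (-10)² - 20*(-10)) - 144) = (-247 + (3 + 90))*((2 + 100 + 200) - 144) = (-247 + 93)*(302 - 144) = -154*158 = -24332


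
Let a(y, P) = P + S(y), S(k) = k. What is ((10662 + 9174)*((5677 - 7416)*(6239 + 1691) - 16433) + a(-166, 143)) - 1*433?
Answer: -273869761164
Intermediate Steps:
a(y, P) = P + y
((10662 + 9174)*((5677 - 7416)*(6239 + 1691) - 16433) + a(-166, 143)) - 1*433 = ((10662 + 9174)*((5677 - 7416)*(6239 + 1691) - 16433) + (143 - 166)) - 1*433 = (19836*(-1739*7930 - 16433) - 23) - 433 = (19836*(-13790270 - 16433) - 23) - 433 = (19836*(-13806703) - 23) - 433 = (-273869760708 - 23) - 433 = -273869760731 - 433 = -273869761164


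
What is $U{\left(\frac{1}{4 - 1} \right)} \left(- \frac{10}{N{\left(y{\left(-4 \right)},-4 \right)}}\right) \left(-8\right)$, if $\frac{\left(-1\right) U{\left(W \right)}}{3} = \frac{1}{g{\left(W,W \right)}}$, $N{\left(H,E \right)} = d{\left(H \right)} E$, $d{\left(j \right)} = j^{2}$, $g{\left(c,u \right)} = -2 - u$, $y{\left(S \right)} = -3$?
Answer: $- \frac{20}{7} \approx -2.8571$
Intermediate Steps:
$N{\left(H,E \right)} = E H^{2}$ ($N{\left(H,E \right)} = H^{2} E = E H^{2}$)
$U{\left(W \right)} = - \frac{3}{-2 - W}$
$U{\left(\frac{1}{4 - 1} \right)} \left(- \frac{10}{N{\left(y{\left(-4 \right)},-4 \right)}}\right) \left(-8\right) = \frac{3}{2 + \frac{1}{4 - 1}} \left(- \frac{10}{\left(-4\right) \left(-3\right)^{2}}\right) \left(-8\right) = \frac{3}{2 + \frac{1}{3}} \left(- \frac{10}{\left(-4\right) 9}\right) \left(-8\right) = \frac{3}{2 + \frac{1}{3}} \left(- \frac{10}{-36}\right) \left(-8\right) = \frac{3}{\frac{7}{3}} \left(\left(-10\right) \left(- \frac{1}{36}\right)\right) \left(-8\right) = 3 \cdot \frac{3}{7} \cdot \frac{5}{18} \left(-8\right) = \frac{9}{7} \cdot \frac{5}{18} \left(-8\right) = \frac{5}{14} \left(-8\right) = - \frac{20}{7}$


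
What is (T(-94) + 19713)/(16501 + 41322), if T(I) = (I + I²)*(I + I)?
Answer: -1623783/57823 ≈ -28.082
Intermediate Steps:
T(I) = 2*I*(I + I²) (T(I) = (I + I²)*(2*I) = 2*I*(I + I²))
(T(-94) + 19713)/(16501 + 41322) = (2*(-94)²*(1 - 94) + 19713)/(16501 + 41322) = (2*8836*(-93) + 19713)/57823 = (-1643496 + 19713)*(1/57823) = -1623783*1/57823 = -1623783/57823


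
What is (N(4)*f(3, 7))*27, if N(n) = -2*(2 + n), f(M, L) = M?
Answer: -972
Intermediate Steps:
N(n) = -4 - 2*n
(N(4)*f(3, 7))*27 = ((-4 - 2*4)*3)*27 = ((-4 - 8)*3)*27 = -12*3*27 = -36*27 = -972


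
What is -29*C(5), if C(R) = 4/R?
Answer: -116/5 ≈ -23.200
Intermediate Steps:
-29*C(5) = -116/5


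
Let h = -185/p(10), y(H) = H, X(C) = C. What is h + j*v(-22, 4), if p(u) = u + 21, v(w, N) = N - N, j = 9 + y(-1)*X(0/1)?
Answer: -185/31 ≈ -5.9677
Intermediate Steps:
j = 9 (j = 9 - 0/1 = 9 - 0 = 9 - 1*0 = 9 + 0 = 9)
v(w, N) = 0
p(u) = 21 + u
h = -185/31 (h = -185/(21 + 10) = -185/31 ≈ -5.9677)
h + j*v(-22, 4) = -185/31 + 9*0 = -185/31 + 0 = -185/31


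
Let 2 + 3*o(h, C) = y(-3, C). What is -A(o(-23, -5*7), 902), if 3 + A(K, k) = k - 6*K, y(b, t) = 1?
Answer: -901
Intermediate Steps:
o(h, C) = -⅓ (o(h, C) = -⅔ + (⅓)*1 = -⅔ + ⅓ = -⅓)
A(K, k) = -3 + k - 6*K (A(K, k) = -3 + (k - 6*K) = -3 + k - 6*K)
-A(o(-23, -5*7), 902) = -(-3 + 902 - 6*(-⅓)) = -(-3 + 902 + 2) = -1*901 = -901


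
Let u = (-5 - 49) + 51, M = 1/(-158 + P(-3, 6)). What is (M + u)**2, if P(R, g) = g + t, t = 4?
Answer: 198025/21904 ≈ 9.0406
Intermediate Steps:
P(R, g) = 4 + g (P(R, g) = g + 4 = 4 + g)
M = -1/148 (M = 1/(-158 + (4 + 6)) = 1/(-158 + 10) = 1/(-148) = -1/148 ≈ -0.0067568)
u = -3 (u = -54 + 51 = -3)
(M + u)**2 = (-1/148 - 3)**2 = (-445/148)**2 = 198025/21904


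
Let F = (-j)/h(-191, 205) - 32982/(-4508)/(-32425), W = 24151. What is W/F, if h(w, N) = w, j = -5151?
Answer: -14657994203650/16368212097 ≈ -895.52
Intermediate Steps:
F = -16368212097/606931150 (F = -1*(-5151)/(-191) - 32982/(-4508)/(-32425) = 5151*(-1/191) - 32982*(-1/4508)*(-1/32425) = -5151/191 + (717/98)*(-1/32425) = -5151/191 - 717/3177650 = -16368212097/606931150 ≈ -26.969)
W/F = 24151/(-16368212097/606931150) = 24151*(-606931150/16368212097) = -14657994203650/16368212097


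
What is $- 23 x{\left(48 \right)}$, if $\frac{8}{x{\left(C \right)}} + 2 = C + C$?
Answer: $- \frac{92}{47} \approx -1.9574$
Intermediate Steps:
$x{\left(C \right)} = \frac{8}{-2 + 2 C}$ ($x{\left(C \right)} = \frac{8}{-2 + \left(C + C\right)} = \frac{8}{-2 + 2 C}$)
$- 23 x{\left(48 \right)} = - 23 \frac{4}{-1 + 48} = - 23 \cdot \frac{4}{47} = - 23 \cdot 4 \cdot \frac{1}{47} = \left(-23\right) \frac{4}{47} = - \frac{92}{47}$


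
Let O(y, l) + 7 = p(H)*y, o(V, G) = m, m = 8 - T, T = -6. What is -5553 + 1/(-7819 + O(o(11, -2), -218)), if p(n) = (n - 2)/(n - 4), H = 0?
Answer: -43418908/7819 ≈ -5553.0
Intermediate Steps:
m = 14 (m = 8 - 1*(-6) = 8 + 6 = 14)
o(V, G) = 14
p(n) = (-2 + n)/(-4 + n)
O(y, l) = -7 + y/2 (O(y, l) = -7 + ((-2 + 0)/(-4 + 0))*y = -7 + (-2/(-4))*y = -7 + (-¼*(-2))*y = -7 + y/2)
-5553 + 1/(-7819 + O(o(11, -2), -218)) = -5553 + 1/(-7819 + (-7 + (½)*14)) = -5553 + 1/(-7819 + (-7 + 7)) = -5553 + 1/(-7819 + 0) = -5553 + 1/(-7819) = -5553 - 1/7819 = -43418908/7819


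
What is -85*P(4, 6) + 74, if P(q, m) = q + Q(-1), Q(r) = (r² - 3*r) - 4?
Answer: -266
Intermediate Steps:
Q(r) = -4 + r² - 3*r
P(q, m) = q (P(q, m) = q + (-4 + (-1)² - 3*(-1)) = q + (-4 + 1 + 3) = q + 0 = q)
-85*P(4, 6) + 74 = -85*4 + 74 = -340 + 74 = -266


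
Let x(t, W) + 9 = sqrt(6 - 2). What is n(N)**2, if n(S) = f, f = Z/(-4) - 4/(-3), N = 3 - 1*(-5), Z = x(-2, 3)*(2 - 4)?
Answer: 169/36 ≈ 4.6944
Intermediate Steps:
x(t, W) = -7 (x(t, W) = -9 + sqrt(6 - 2) = -9 + sqrt(4) = -9 + 2 = -7)
Z = 14 (Z = -7*(2 - 4) = -7*(-2) = 14)
N = 8 (N = 3 + 5 = 8)
f = -13/6 (f = 14/(-4) - 4/(-3) = 14*(-1/4) - 4*(-1/3) = -7/2 + 4/3 = -13/6 ≈ -2.1667)
n(S) = -13/6
n(N)**2 = (-13/6)**2 = 169/36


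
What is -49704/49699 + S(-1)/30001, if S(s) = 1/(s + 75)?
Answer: -110346508397/110335457726 ≈ -1.0001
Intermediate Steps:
S(s) = 1/(75 + s)
-49704/49699 + S(-1)/30001 = -49704/49699 + 1/((75 - 1)*30001) = -49704*1/49699 + (1/30001)/74 = -49704/49699 + (1/74)*(1/30001) = -49704/49699 + 1/2220074 = -110346508397/110335457726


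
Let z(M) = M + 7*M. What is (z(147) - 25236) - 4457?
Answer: -28517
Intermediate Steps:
z(M) = 8*M
(z(147) - 25236) - 4457 = (8*147 - 25236) - 4457 = (1176 - 25236) - 4457 = -24060 - 4457 = -28517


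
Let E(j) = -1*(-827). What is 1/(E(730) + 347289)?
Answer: 1/348116 ≈ 2.8726e-6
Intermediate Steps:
E(j) = 827
1/(E(730) + 347289) = 1/(827 + 347289) = 1/348116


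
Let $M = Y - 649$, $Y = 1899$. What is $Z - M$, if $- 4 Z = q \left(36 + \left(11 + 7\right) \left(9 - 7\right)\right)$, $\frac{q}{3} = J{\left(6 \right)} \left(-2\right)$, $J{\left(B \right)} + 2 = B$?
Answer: $-818$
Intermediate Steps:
$J{\left(B \right)} = -2 + B$
$q = -24$ ($q = 3 \left(-2 + 6\right) \left(-2\right) = 3 \cdot 4 \left(-2\right) = 3 \left(-8\right) = -24$)
$M = 1250$ ($M = 1899 - 649 = 1250$)
$Z = 432$ ($Z = - \frac{\left(-24\right) \left(36 + \left(11 + 7\right) \left(9 - 7\right)\right)}{4} = - \frac{\left(-24\right) \left(36 + 18 \cdot 2\right)}{4} = - \frac{\left(-24\right) \left(36 + 36\right)}{4} = - \frac{\left(-24\right) 72}{4} = \left(- \frac{1}{4}\right) \left(-1728\right) = 432$)
$Z - M = 432 - 1250 = -818$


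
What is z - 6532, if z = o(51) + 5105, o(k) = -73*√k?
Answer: -1427 - 73*√51 ≈ -1948.3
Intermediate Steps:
z = 5105 - 73*√51 (z = -73*√51 + 5105 = 5105 - 73*√51 ≈ 4583.7)
z - 6532 = (5105 - 73*√51) - 6532 = -1427 - 73*√51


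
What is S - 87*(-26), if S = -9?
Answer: 2253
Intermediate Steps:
S - 87*(-26) = -9 - 87*(-26) = -9 + 2262 = 2253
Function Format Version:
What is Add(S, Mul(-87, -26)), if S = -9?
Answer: 2253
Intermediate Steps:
Add(S, Mul(-87, -26)) = Add(-9, Mul(-87, -26)) = Add(-9, 2262) = 2253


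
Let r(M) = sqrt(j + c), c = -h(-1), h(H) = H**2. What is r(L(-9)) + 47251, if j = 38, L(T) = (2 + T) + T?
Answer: 47251 + sqrt(37) ≈ 47257.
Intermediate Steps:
L(T) = 2 + 2*T
c = -1 (c = -1*(-1)**2 = -1*1 = -1)
r(M) = sqrt(37) (r(M) = sqrt(38 - 1) = sqrt(37))
r(L(-9)) + 47251 = sqrt(37) + 47251 = 47251 + sqrt(37)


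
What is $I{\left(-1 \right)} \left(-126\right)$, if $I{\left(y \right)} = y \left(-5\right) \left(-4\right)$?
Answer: $2520$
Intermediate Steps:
$I{\left(y \right)} = 20 y$ ($I{\left(y \right)} = - 5 y \left(-4\right) = 20 y$)
$I{\left(-1 \right)} \left(-126\right) = 20 \left(-1\right) \left(-126\right) = \left(-20\right) \left(-126\right) = 2520$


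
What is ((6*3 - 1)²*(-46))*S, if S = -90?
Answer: 1196460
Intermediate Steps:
((6*3 - 1)²*(-46))*S = ((6*3 - 1)²*(-46))*(-90) = ((18 - 1)²*(-46))*(-90) = (17²*(-46))*(-90) = (289*(-46))*(-90) = -13294*(-90) = 1196460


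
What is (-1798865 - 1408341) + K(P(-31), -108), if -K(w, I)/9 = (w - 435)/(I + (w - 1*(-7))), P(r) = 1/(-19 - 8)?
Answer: -4374681841/1364 ≈ -3.2072e+6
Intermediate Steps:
P(r) = -1/27 (P(r) = 1/(-27) = -1/27)
K(w, I) = -9*(-435 + w)/(7 + I + w) (K(w, I) = -9*(w - 435)/(I + (w - 1*(-7))) = -9*(-435 + w)/(I + (w + 7)) = -9*(-435 + w)/(I + (7 + w)) = -9*(-435 + w)/(7 + I + w))
(-1798865 - 1408341) + K(P(-31), -108) = (-1798865 - 1408341) + 9*(435 - 1*(-1/27))/(7 - 108 - 1/27) = -3207206 + 9*(435 + 1/27)/(-2728/27) = -3207206 + 9*(-27/2728)*(11746/27) = -3207206 - 52857/1364 = -4374681841/1364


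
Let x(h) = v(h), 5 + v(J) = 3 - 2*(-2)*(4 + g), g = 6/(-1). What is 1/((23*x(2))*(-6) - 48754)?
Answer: -1/47374 ≈ -2.1109e-5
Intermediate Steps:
g = -6 (g = 6*(-1) = -6)
v(J) = -10 (v(J) = -5 + (3 - 2*(-2)*(4 - 6)) = -5 + (3 - (-4)*(-2)) = -5 + (3 - 1*8) = -5 + (3 - 8) = -5 - 5 = -10)
x(h) = -10
1/((23*x(2))*(-6) - 48754) = 1/((23*(-10))*(-6) - 48754) = 1/(-230*(-6) - 48754) = 1/(1380 - 48754) = 1/(-47374) = -1/47374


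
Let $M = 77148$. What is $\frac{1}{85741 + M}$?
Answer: $\frac{1}{162889} \approx 6.1391 \cdot 10^{-6}$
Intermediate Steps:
$\frac{1}{85741 + M} = \frac{1}{85741 + 77148} = \frac{1}{162889}$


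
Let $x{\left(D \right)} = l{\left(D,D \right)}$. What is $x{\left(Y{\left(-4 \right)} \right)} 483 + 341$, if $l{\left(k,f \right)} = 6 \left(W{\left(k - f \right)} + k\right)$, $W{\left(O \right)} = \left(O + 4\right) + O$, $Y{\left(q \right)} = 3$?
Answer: $20627$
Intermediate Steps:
$W{\left(O \right)} = 4 + 2 O$ ($W{\left(O \right)} = \left(4 + O\right) + O = 4 + 2 O$)
$l{\left(k,f \right)} = 24 - 12 f + 18 k$ ($l{\left(k,f \right)} = 6 \left(\left(4 + 2 \left(k - f\right)\right) + k\right) = 6 \left(\left(4 - \left(- 2 k + 2 f\right)\right) + k\right) = 6 \left(\left(4 - 2 f + 2 k\right) + k\right) = 6 \left(4 - 2 f + 3 k\right) = 24 - 12 f + 18 k$)
$x{\left(D \right)} = 24 + 6 D$ ($x{\left(D \right)} = 24 - 12 D + 18 D = 24 + 6 D$)
$x{\left(Y{\left(-4 \right)} \right)} 483 + 341 = \left(24 + 6 \cdot 3\right) 483 + 341 = \left(24 + 18\right) 483 + 341 = 42 \cdot 483 + 341 = 20286 + 341 = 20627$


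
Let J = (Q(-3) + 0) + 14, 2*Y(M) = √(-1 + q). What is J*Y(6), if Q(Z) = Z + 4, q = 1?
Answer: 0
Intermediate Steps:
Y(M) = 0 (Y(M) = √(-1 + 1)/2 = √0/2 = (½)*0 = 0)
Q(Z) = 4 + Z
J = 15 (J = ((4 - 3) + 0) + 14 = (1 + 0) + 14 = 1 + 14 = 15)
J*Y(6) = 15*0 = 0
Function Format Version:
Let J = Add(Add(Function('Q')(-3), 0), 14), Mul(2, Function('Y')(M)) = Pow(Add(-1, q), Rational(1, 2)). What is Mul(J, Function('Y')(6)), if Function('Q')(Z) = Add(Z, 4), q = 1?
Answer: 0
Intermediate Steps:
Function('Y')(M) = 0 (Function('Y')(M) = Mul(Rational(1, 2), Pow(Add(-1, 1), Rational(1, 2))) = Mul(Rational(1, 2), Pow(0, Rational(1, 2))) = Mul(Rational(1, 2), 0) = 0)
Function('Q')(Z) = Add(4, Z)
J = 15 (J = Add(Add(Add(4, -3), 0), 14) = Add(Add(1, 0), 14) = Add(1, 14) = 15)
Mul(J, Function('Y')(6)) = Mul(15, 0) = 0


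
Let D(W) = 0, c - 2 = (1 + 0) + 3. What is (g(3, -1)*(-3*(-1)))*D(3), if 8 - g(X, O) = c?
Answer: 0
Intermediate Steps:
c = 6 (c = 2 + ((1 + 0) + 3) = 2 + (1 + 3) = 2 + 4 = 6)
g(X, O) = 2 (g(X, O) = 8 - 1*6 = 8 - 6 = 2)
(g(3, -1)*(-3*(-1)))*D(3) = (2*(-3*(-1)))*0 = (2*3)*0 = 6*0 = 0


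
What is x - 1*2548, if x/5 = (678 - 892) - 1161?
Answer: -9423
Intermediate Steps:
x = -6875 (x = 5*((678 - 892) - 1161) = 5*(-214 - 1161) = 5*(-1375) = -6875)
x - 1*2548 = -6875 - 1*2548 = -6875 - 2548 = -9423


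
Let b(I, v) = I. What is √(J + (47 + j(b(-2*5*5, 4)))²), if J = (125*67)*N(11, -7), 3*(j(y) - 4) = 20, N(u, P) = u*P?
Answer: I*√5773946/3 ≈ 800.97*I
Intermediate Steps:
N(u, P) = P*u
j(y) = 32/3 (j(y) = 4 + (⅓)*20 = 4 + 20/3 = 32/3)
J = -644875 (J = (125*67)*(-7*11) = 8375*(-77) = -644875)
√(J + (47 + j(b(-2*5*5, 4)))²) = √(-644875 + (47 + 32/3)²) = √(-644875 + (173/3)²) = √(-644875 + 29929/9) = √(-5773946/9) = I*√5773946/3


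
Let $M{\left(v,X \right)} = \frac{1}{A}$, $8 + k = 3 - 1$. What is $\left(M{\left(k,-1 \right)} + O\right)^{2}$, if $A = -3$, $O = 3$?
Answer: $\frac{64}{9} \approx 7.1111$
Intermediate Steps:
$k = -6$ ($k = -8 + \left(3 - 1\right) = -8 + 2 = -6$)
$M{\left(v,X \right)} = - \frac{1}{3}$ ($M{\left(v,X \right)} = \frac{1}{-3} = - \frac{1}{3}$)
$\left(M{\left(k,-1 \right)} + O\right)^{2} = \left(- \frac{1}{3} + 3\right)^{2} = \left(\frac{8}{3}\right)^{2} = \frac{64}{9}$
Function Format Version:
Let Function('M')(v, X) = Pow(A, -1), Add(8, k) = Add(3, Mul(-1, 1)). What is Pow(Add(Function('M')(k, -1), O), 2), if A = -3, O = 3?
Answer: Rational(64, 9) ≈ 7.1111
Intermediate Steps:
k = -6 (k = Add(-8, Add(3, Mul(-1, 1))) = Add(-8, Add(3, -1)) = Add(-8, 2) = -6)
Function('M')(v, X) = Rational(-1, 3) (Function('M')(v, X) = Pow(-3, -1) = Rational(-1, 3))
Pow(Add(Function('M')(k, -1), O), 2) = Pow(Add(Rational(-1, 3), 3), 2) = Pow(Rational(8, 3), 2) = Rational(64, 9)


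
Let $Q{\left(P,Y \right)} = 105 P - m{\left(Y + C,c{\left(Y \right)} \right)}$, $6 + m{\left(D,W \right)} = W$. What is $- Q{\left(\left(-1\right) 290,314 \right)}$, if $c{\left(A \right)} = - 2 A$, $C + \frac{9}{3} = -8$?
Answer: $29816$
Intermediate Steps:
$C = -11$ ($C = -3 - 8 = -11$)
$m{\left(D,W \right)} = -6 + W$
$Q{\left(P,Y \right)} = 6 + 2 Y + 105 P$ ($Q{\left(P,Y \right)} = 105 P - \left(-6 - 2 Y\right) = 105 P + \left(6 + 2 Y\right) = 6 + 2 Y + 105 P$)
$- Q{\left(\left(-1\right) 290,314 \right)} = - (6 + 2 \cdot 314 + 105 \left(\left(-1\right) 290\right)) = - (6 + 628 + 105 \left(-290\right)) = - (6 + 628 - 30450) = \left(-1\right) \left(-29816\right) = 29816$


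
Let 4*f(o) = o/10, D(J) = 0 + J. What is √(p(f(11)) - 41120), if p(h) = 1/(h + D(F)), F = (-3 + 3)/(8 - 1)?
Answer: 2*I*√1243770/11 ≈ 202.77*I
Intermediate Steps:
F = 0 (F = 0/7 = 0*(⅐) = 0)
D(J) = J
f(o) = o/40 (f(o) = (o/10)/4 = o/40)
p(h) = 1/h (p(h) = 1/(h + 0) = 1/h)
√(p(f(11)) - 41120) = √(1/((1/40)*11) - 41120) = √(1/(11/40) - 41120) = √(40/11 - 41120) = √(-452280/11) = 2*I*√1243770/11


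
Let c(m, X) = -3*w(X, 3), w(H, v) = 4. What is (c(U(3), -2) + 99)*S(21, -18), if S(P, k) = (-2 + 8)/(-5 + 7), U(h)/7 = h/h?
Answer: 261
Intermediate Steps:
U(h) = 7 (U(h) = 7*(h/h) = 7*1 = 7)
S(P, k) = 3 (S(P, k) = 6/2 = 6*(½) = 3)
c(m, X) = -12 (c(m, X) = -3*4 = -12)
(c(U(3), -2) + 99)*S(21, -18) = (-12 + 99)*3 = 87*3 = 261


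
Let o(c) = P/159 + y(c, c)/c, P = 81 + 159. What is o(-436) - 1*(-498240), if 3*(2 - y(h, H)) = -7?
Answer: 34540093711/69324 ≈ 4.9824e+5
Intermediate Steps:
P = 240
y(h, H) = 13/3 (y(h, H) = 2 - 1/3*(-7) = 2 + 7/3 = 13/3)
o(c) = 80/53 + 13/(3*c) (o(c) = 240/159 + 13/(3*c) = 240*(1/159) + 13/(3*c) = 80/53 + 13/(3*c))
o(-436) - 1*(-498240) = (1/159)*(689 + 240*(-436))/(-436) - 1*(-498240) = (1/159)*(-1/436)*(689 - 104640) + 498240 = (1/159)*(-1/436)*(-103951) + 498240 = 103951/69324 + 498240 = 34540093711/69324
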